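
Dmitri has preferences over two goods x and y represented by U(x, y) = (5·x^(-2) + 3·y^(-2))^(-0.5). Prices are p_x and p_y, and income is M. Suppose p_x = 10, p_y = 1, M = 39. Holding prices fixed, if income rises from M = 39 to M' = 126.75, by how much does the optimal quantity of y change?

From the CES first-order condition, (5/3)·(y/x)^(3) = p_x/p_y.
Hence y/x = ((3/5)·p_x/p_y)^(1/(3)), i.e. raised to the 1/3 power.
With the ratio pinned down, the budget gives x* = M/(p_x + p_y·(y/x)) and y* = (y/x)·x*.
Numerically y/x = 1.817121, so x* = 39/(10 + 1·1.817121) = 3.3003 and y* = 1.817121·3.3003 = 5.997.
At M' = 126.75: y* = 19.4904. Change: 19.4904 − 5.997 = 13.4933.

Δy* = 13.4933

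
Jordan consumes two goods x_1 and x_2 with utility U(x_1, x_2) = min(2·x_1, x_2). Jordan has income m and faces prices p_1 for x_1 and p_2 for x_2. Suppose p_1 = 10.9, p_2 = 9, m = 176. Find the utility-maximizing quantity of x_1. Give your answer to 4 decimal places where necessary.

x_1* = 6.09

With perfect complements, no substitution: consume in ratio x_1:x_2 = 1:2.
Budget: p_1·x_1 + p_2·2·x_1 = m, so (p_1 + 2·p_2)·x_1 = m.
Demand: x_1*(p_1,p_2,m) = m/(p_1 + 2·p_2), x_2* = 2·m/(p_1 + 2·p_2).
Here 10.9 + 2·9 = 28.9, giving x_1* = 6.09.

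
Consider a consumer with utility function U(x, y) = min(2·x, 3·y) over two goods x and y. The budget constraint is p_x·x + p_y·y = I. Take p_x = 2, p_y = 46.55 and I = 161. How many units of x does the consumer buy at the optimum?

With perfect complements, no substitution: consume in ratio x:y = 3:2.
Budget: p_x·x + p_y·(2/3)·x = I, so (3·p_x + 2·p_y)·x = 3·I.
Demand: x*(p_x,p_y,I) = 3·I/(3·p_x + 2·p_y), y* = 2·I/(3·p_x + 2·p_y).
Here 3·2 + 2·46.55 = 99.1, giving x* = 4.8739.

x* = 4.8739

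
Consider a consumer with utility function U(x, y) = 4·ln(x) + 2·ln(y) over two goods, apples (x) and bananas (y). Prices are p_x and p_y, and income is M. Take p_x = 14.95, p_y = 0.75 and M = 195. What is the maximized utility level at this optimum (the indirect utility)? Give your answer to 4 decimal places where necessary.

MU_x/MU_y = (4·y)/(2·x); tangency sets this equal to p_x/p_y.
So 4·p_y·y = 2·p_x·x; combined with the budget, a share 2/3 of income goes to x.
Demand: x*(p_x,p_y,M) = 2/3·M/p_x and y* = 1/3·M/p_y.
At p_x=14.95, p_y=0.75, M=195: x* = 2/3·195/14.95 = 8.6957, y* = 86.6667.
Utility at the optimum: U(8.6957, 86.6667) = 17.5754.

V = 17.5754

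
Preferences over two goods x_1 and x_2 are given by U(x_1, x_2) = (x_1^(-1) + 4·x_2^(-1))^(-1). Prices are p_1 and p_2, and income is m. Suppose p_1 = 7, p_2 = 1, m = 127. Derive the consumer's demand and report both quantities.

Substitute x_2 = (x_2/x_1)·x_1 into the budget: x_1* = m/(p_1 + p_2·(x_2/x_1)).
Numerically x_2/x_1 = 5.291503, so x_1* = 127/(7 + 1·5.291503) = 10.3323 and x_2* = 5.291503·10.3323 = 54.6736.

x_1* = 10.3323, x_2* = 54.6736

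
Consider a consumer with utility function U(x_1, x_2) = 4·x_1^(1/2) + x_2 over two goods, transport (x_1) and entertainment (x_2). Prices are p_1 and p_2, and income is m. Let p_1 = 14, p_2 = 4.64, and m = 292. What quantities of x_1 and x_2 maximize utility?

Utility is quasi-linear in x_2; the FOC for x_1 is 2/√x_1 = p_1/p_2.
Thus x_1* = (2·p_2/p_1)² — independent of m — with the rest of income spent on x_2.
Plugging in: x_1* = (2·4.64/14)² = 0.4394, x_2* = 61.6053.

x_1* = 0.4394, x_2* = 61.6053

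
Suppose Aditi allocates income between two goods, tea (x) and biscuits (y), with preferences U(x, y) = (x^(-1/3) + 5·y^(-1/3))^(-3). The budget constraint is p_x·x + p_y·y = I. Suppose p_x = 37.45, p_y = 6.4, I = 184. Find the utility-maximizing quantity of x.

From the CES first-order condition, (1/5)·(y/x)^(4/3) = p_x/p_y.
Hence y/x = (5·p_x/p_y)^(1/(4/3)), i.e. raised to the 0.75 power.
Substitute y = (y/x)·x into the budget: x* = I/(p_x + p_y·(y/x)).
Numerically y/x = 12.580022, so x* = 184/(37.45 + 6.4·12.580022) = 1.5598.

x* = 1.5598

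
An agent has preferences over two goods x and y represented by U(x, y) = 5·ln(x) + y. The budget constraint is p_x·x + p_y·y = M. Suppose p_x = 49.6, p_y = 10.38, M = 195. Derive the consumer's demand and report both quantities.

Set MRS = p_x/p_y: (5/x)/1 = p_x/p_y.
So x*(p_x,p_y) = 5·p_y/p_x, independent of income; and y* = (M − 5·p_y)/p_y.
At the given prices: x* = 5·10.38/49.6 = 1.0464, and y* = 13.7861.

x* = 1.0464, y* = 13.7861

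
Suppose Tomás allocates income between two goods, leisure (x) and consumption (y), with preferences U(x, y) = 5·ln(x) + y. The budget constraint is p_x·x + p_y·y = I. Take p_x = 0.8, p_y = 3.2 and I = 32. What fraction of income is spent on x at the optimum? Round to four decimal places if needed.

share on x = 0.5

MU_x = 5/x, MU_y = 1. Tangency: 5/x = p_x/p_y.
So x*(p_x,p_y) = 5·p_y/p_x, independent of income; and y* = (I − 5·p_y)/p_y.
At the given prices: x* = 5·3.2/0.8 = 20, and y* = 5.
Expenditure on x: 0.8·20 = 16; share = 0.5.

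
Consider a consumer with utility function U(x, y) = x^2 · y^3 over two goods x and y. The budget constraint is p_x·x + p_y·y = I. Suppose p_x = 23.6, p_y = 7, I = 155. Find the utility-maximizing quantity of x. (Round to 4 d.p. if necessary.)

x* = 2.6271

The MRS is (2/3)·y/x. Set MRS = p_x/p_y.
So 2·p_y·y = 3·p_x·x; combined with the budget, a share 0.4 of income goes to x.
Demand: x*(p_x,p_y,I) = 0.4·I/p_x and y* = 0.6·I/p_y.
At p_x=23.6, p_y=7, I=155: x* = 0.4·155/23.6 = 2.6271.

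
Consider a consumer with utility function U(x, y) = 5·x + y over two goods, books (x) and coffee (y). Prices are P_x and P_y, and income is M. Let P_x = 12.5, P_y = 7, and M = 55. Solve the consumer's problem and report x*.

x* = 4.4

Perfect substitutes: compare marginal utility per dollar. 5/P_x vs 1/P_y → 0.4 vs 0.1429.
x gives more utility per dollar, so spend all income on x: x* = M/P_x, y* = 0.
Numerically: x* = 4.4, y* = 0.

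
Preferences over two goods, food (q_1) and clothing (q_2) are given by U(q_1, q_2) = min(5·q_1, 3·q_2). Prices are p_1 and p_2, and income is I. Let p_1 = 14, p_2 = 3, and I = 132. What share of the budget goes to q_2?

share on q_2 = 0.2632

With perfect complements, no substitution: consume in ratio q_1:q_2 = 3:5.
Budget: p_1·q_1 + p_2·(5/3)·q_1 = I, so (3·p_1 + 5·p_2)·q_1 = 3·I.
Demand: q_1*(p_1,p_2,I) = 3·I/(3·p_1 + 5·p_2), q_2* = 5·I/(3·p_1 + 5·p_2).
Here 3·14 + 5·3 = 57, giving q_1* = 6.9474 and q_2* = 11.5789.
Expenditure on q_2: 3·11.5789 = 34.7368; share = 0.2632.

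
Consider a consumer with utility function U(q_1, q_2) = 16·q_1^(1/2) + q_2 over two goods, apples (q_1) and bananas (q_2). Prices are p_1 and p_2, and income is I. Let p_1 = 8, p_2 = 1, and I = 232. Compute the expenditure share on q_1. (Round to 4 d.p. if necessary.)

share on q_1 = 0.0345

Solve: √q_1 = 8·p_2/p_1, so q_1*(p_1,p_2) = (8·p_2/p_1)², and q_2* = (I − p_1·q_1*)/p_2.
Plugging in: q_1* = (8·1/8)² = 1, q_2* = 224.
Expenditure on q_1: 8·1 = 8; share = 0.0345.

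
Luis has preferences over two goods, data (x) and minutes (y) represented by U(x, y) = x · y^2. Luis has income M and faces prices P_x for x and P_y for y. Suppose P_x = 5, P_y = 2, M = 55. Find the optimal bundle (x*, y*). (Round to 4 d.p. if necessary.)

x* = 3.6667, y* = 18.3333

Tangency: MRS = (1/2)·y/x = P_x/P_y.
So P_y·y = 2·P_x·x; combined with the budget, a share 1/3 of income goes to x.
Demand: x*(P_x,P_y,M) = 1/3·M/P_x and y* = 2/3·M/P_y.
At P_x=5, P_y=2, M=55: x* = 1/3·55/5 = 3.6667, y* = 18.3333.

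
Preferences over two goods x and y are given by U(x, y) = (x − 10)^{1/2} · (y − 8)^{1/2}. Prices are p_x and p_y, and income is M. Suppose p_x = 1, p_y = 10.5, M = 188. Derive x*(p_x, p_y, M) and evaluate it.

This is Cobb-Douglas in (x−10, y−8): tangency gives 0.5·p_y·(y−8) = 0.5·p_x·(x−10).
After buying the subsistence bundle (10, 8), a share 0.5 of the remaining income goes to x: x* = 10 + 0.5·(M − 10p_x − 8p_y)/p_x.
Discretionary income = 188 − 10·1 − 8·10.5 = 94; x* = 10 + 0.5·94/1 = 57.

x* = 57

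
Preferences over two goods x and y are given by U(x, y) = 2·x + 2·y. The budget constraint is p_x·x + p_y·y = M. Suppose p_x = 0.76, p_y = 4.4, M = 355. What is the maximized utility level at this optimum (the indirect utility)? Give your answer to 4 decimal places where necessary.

V = 934.2105

Linear utility — the consumer picks whichever good has higher MU/price: 2/0.76 = 2.6316 vs 2/4.4 = 0.4545.
x gives more utility per dollar, so spend all income on x: x* = M/p_x, y* = 0.
Numerically: x* = 467.1053, y* = 0.
Utility at the optimum: U(467.1053, 0) = 934.2105.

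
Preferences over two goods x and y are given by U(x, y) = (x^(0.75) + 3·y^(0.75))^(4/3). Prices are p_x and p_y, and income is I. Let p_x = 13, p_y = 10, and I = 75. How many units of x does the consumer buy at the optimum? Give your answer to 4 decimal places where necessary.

x* = 0.0322

MU_x ∝ x^(-0.25), MU_y ∝ 3·y^(-0.25), so MRS = (1/3)·(y/x)^(0.25) = p_x/p_y.
Solve for the ratio: y/x = [3·p_x/p_y]^(4).
With the ratio pinned down, the budget gives x* = I/(p_x + p_y·(y/x)) and y* = (y/x)·x*.
Numerically y/x = 231.3441, so x* = 75/(13 + 10·231.3441) = 0.0322.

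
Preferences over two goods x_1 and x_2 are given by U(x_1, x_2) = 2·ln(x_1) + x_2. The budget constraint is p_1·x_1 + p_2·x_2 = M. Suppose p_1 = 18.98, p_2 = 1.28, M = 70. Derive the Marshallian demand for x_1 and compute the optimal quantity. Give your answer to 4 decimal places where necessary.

x_1* = 0.1349

MU_x_1 = 2/x_1, MU_x_2 = 1. Tangency: 2/x_1 = p_1/p_2.
So x_1*(p_1,p_2) = 2·p_2/p_1, independent of income; and x_2* = (M − 2·p_2)/p_2.
At the given prices: x_1* = 2·1.28/18.98 = 0.1349.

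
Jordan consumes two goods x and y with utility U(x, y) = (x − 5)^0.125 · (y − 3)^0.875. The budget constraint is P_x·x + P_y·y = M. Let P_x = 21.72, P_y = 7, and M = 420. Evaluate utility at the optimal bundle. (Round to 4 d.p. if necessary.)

This is Cobb-Douglas in (x−5, y−3): tangency gives 0.125·P_y·(y−3) = 0.875·P_x·(x−5).
After buying the subsistence bundle (5, 3), a share 0.125 of the remaining income goes to x: x* = 5 + 0.125·(M − 5P_x − 3P_y)/P_x.
Discretionary income = 420 − 5·21.72 − 3·7 = 290.4; x* = 5 + 0.125·290.4/21.72 = 6.6713; y* = 3 + 0.875·290.4/7 = 39.3.
Utility at the optimum: U(6.6713, 39.3) = 24.7058.

V = 24.7058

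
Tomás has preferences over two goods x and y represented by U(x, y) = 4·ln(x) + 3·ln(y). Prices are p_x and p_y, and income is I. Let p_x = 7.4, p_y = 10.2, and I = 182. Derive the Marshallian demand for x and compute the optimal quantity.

Tangency: MRS = (4/3)·y/x = p_x/p_y.
So 4·p_y·y = 3·p_x·x; combined with the budget, a share 4/7 of income goes to x.
Demand: x*(p_x,p_y,I) = 4/7·I/p_x and y* = 3/7·I/p_y.
At p_x=7.4, p_y=10.2, I=182: x* = 4/7·182/7.4 = 14.0541.

x* = 14.0541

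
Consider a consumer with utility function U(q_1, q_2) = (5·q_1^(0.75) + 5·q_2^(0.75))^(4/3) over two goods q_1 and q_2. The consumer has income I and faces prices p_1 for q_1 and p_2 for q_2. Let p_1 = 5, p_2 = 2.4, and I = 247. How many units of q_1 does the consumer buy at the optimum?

Substitute q_2 = (q_2/q_1)·q_1 into the budget: q_1* = I/(p_1 + p_2·(q_2/q_1)).
Numerically q_2/q_1 = 18.838011, so q_1* = 247/(5 + 2.4·18.838011) = 4.9192.

q_1* = 4.9192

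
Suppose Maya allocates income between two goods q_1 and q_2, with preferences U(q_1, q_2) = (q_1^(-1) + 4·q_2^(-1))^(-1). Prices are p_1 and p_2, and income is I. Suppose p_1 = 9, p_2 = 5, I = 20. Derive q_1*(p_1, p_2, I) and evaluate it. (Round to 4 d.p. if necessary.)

MU_q_1 ∝ q_1^(-2), MU_q_2 ∝ 4·q_2^(-2), so MRS = (1/4)·(q_2/q_1)^(2) = p_1/p_2.
Solve for the ratio: q_2/q_1 = [4·p_1/p_2]^(0.5).
With the ratio pinned down, the budget gives q_1* = I/(p_1 + p_2·(q_2/q_1)) and q_2* = (q_2/q_1)·q_1*.
Numerically q_2/q_1 = 2.683282, so q_1* = 20/(9 + 5·2.683282) = 0.8922.

q_1* = 0.8922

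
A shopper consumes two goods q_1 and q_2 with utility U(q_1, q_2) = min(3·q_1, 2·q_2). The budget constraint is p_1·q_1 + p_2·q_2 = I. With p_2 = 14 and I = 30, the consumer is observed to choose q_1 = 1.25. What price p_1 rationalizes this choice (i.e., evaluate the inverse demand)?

With perfect complements, no substitution: consume in ratio q_1:q_2 = 2:3.
Budget: p_1·q_1 + p_2·(3/2)·q_1 = I, so (2·p_1 + 3·p_2)·q_1 = 2·I.
Demand: q_1*(p_1,p_2,I) = 2·I/(2·p_1 + 3·p_2), q_2* = 3·I/(2·p_1 + 3·p_2).
Set q_1* = 1.25 in the demand function and solve for p_1: p_1 = 3.

p_1 = 3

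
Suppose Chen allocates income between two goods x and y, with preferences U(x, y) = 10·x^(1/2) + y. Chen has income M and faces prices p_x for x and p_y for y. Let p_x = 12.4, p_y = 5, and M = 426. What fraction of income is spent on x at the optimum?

share on x = 0.1183

Solve: √x = 5·p_y/p_x, so x*(p_x,p_y) = (5·p_y/p_x)², and y* = (M − p_x·x*)/p_y.
Plugging in: x* = (5·5/12.4)² = 4.0648, y* = 75.1194.
Expenditure on x: 12.4·4.0648 = 50.4032; share = 0.1183.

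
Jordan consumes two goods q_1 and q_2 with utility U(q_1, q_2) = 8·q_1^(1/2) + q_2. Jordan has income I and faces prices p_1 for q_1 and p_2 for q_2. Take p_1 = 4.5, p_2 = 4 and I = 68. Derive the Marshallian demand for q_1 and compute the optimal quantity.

q_1* = 12.642

Plugging in: q_1* = (4·4/4.5)² = 12.642.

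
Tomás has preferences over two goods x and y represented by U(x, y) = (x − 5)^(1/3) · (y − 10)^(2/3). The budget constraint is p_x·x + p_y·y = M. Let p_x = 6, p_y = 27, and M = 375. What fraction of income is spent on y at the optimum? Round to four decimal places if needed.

share on y = 0.8533

Let x' = x−5, y' = y−10. MRS = (1/2)·y'/x' = p_x/p_y.
After buying the subsistence bundle (5, 10), a share 1/3 of the remaining income goes to x: x* = 5 + 1/3·(M − 5p_x − 10p_y)/p_x.
Discretionary income = 375 − 5·6 − 10·27 = 75; x* = 5 + 1/3·75/6 = 9.1667; y* = 10 + 2/3·75/27 = 11.8519.
Expenditure on y: 27·11.8519 = 320; share = 0.8533.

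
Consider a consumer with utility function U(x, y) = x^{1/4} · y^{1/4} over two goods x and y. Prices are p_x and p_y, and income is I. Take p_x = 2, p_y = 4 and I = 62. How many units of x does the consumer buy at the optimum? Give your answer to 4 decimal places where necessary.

x* = 15.5

The MRS is y/x. Set MRS = p_x/p_y.
Rearranging, p_y·y = p_x·x. Substituting into the budget gives p_x·x·(1 + 1) = I.
Demand: x*(p_x,p_y,I) = 0.5·I/p_x and y* = 0.5·I/p_y.
At p_x=2, p_y=4, I=62: x* = 0.5·62/2 = 15.5.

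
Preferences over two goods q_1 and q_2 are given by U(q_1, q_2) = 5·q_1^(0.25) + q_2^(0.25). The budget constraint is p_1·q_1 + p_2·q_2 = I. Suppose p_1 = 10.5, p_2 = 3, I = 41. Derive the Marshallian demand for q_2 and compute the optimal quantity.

MU_q_1 ∝ 5·q_1^(-0.75), MU_q_2 ∝ q_2^(-0.75), so MRS = 5·(q_2/q_1)^(0.75) = p_1/p_2.
Hence q_2/q_1 = ((1/5)·p_1/p_2)^(1/(0.75)), i.e. raised to the 4/3 power.
Substitute q_2 = (q_2/q_1)·q_1 into the budget: q_1* = I/(p_1 + p_2·(q_2/q_1)).
Numerically q_2/q_1 = 0.621533, so q_1* = 41/(10.5 + 3·0.621533) = 3.3159 and q_2* = 0.621533·3.3159 = 2.061.

q_2* = 2.061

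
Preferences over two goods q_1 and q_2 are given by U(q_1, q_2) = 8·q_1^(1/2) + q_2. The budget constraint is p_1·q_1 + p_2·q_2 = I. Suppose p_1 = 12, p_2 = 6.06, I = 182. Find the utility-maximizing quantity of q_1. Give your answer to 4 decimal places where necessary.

Utility is quasi-linear in q_2; the FOC for q_1 is 4/√q_1 = p_1/p_2.
Solve: √q_1 = 4·p_2/p_1, so q_1*(p_1,p_2) = (4·p_2/p_1)², and q_2* = (I − p_1·q_1*)/p_2.
Plugging in: q_1* = (4·6.06/12)² = 4.0804.

q_1* = 4.0804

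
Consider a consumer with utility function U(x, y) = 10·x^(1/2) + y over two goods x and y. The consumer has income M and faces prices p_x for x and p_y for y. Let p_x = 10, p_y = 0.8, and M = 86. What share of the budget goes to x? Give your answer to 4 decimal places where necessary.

share on x = 0.0186

MU_x = 5/√x, MU_y = 1. Tangency: 5/√x = p_x/p_y.
Thus x* = (5·p_y/p_x)² — independent of M — with the rest of income spent on y.
Plugging in: x* = (5·0.8/10)² = 0.16, y* = 105.5.
Expenditure on x: 10·0.16 = 1.6; share = 0.0186.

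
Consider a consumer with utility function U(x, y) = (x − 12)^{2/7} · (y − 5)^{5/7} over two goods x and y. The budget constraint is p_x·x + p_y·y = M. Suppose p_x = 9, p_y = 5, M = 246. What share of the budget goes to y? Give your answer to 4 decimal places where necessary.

share on y = 0.4297

This is Cobb-Douglas in (x−12, y−5): tangency gives 2/7·p_y·(y−5) = 5/7·p_x·(x−12).
After buying the subsistence bundle (12, 5), a share 2/7 of the remaining income goes to x: x* = 12 + 2/7·(M − 12p_x − 5p_y)/p_x.
Discretionary income = 246 − 12·9 − 5·5 = 113; x* = 12 + 2/7·113/9 = 15.5873; y* = 5 + 5/7·113/5 = 21.1429.
Expenditure on y: 5·21.1429 = 105.7143; share = 0.4297.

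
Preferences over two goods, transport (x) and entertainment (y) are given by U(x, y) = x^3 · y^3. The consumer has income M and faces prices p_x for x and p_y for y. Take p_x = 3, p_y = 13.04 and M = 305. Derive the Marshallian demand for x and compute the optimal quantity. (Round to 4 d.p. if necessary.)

Demand: x*(p_x,p_y,M) = 0.5·M/p_x and y* = 0.5·M/p_y.
At p_x=3, p_y=13.04, M=305: x* = 0.5·305/3 = 50.8333.

x* = 50.8333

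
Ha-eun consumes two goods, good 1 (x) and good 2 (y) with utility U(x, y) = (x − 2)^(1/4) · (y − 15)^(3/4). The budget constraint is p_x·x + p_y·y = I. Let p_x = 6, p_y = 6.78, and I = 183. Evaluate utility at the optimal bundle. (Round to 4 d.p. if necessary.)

This is Cobb-Douglas in (x−2, y−15): tangency gives 0.25·p_y·(y−15) = 0.75·p_x·(x−2).
Substituting into the budget: x* = 2 + 0.25·(I − 2·p_x − 15·p_y)/p_x, and y* = 15 + 0.75·(…)/p_y.
Discretionary income = 183 − 2·6 − 15·6.78 = 69.3; x* = 2 + 0.25·69.3/6 = 4.8875; y* = 15 + 0.75·69.3/6.78 = 22.6659.
Utility at the optimum: U(4.8875, 22.6659) = 6.0056.

V = 6.0056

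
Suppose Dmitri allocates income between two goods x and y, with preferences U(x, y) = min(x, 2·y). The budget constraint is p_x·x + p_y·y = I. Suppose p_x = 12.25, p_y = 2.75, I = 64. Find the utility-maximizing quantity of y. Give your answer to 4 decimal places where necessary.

Leontief preferences: the optimum is at the kink where x/2 = y/1, i.e. y = (1/2)·x.
Budget: p_x·x + p_y·(1/2)·x = I, so (2·p_x + p_y)·x = 2·I.
Demand: x*(p_x,p_y,I) = 2·I/(2·p_x + p_y), y* = I/(2·p_x + p_y).
Here 2·12.25 + 2.75 = 27.25, giving y* = 2.3486.

y* = 2.3486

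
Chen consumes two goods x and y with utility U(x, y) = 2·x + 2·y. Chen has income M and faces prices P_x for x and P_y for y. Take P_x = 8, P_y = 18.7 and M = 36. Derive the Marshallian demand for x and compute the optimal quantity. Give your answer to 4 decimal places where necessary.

Linear utility — the consumer picks whichever good has higher MU/price: 2/8 = 0.25 vs 2/18.7 = 0.107.
x gives more utility per dollar, so spend all income on x: x* = M/P_x, y* = 0.
Numerically: x* = 4.5, y* = 0.

x* = 4.5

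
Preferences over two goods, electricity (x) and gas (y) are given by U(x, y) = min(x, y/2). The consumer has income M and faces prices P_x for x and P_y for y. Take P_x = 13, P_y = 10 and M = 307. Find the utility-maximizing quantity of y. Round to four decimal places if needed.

Leontief preferences: the optimum is at the kink where x/1 = y/2, i.e. y = 2·x.
Budget: P_x·x + P_y·2·x = M, so (P_x + 2·P_y)·x = M.
Demand: x*(P_x,P_y,M) = M/(P_x + 2·P_y), y* = 2·M/(P_x + 2·P_y).
Here 13 + 2·10 = 33, giving y* = 18.6061.

y* = 18.6061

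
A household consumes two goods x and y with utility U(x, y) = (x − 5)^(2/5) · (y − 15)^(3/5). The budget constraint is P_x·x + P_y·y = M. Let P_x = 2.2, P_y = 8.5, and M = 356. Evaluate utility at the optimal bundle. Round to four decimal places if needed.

MRS = (2/3)·(y−15)/(x−5). Tangency with P_x/P_y gives y−15 = (3/2)·(P_x/P_y)·(x−5).
After buying the subsistence bundle (5, 15), a share 0.4 of the remaining income goes to x: x* = 5 + 0.4·(M − 5P_x − 15P_y)/P_x.
Discretionary income = 356 − 5·2.2 − 15·8.5 = 217.5; x* = 5 + 0.4·217.5/2.2 = 44.5455; y* = 15 + 0.6·217.5/8.5 = 30.3529.
Utility at the optimum: U(44.5455, 30.3529) = 22.4158.

V = 22.4158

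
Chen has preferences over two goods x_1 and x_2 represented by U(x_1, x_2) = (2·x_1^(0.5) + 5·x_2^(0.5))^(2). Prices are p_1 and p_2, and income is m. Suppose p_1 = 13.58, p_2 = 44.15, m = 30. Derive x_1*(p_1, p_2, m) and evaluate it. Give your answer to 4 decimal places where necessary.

x_1* = 0.7559

From the CES first-order condition, (2/5)·(x_2/x_1)^(0.5) = p_1/p_2.
Solve for the ratio: x_2/x_1 = [(5/2)·p_1/p_2]^(2).
Substitute x_2 = (x_2/x_1)·x_1 into the budget: x_1* = m/(p_1 + p_2·(x_2/x_1)).
Numerically x_2/x_1 = 0.591314, so x_1* = 30/(13.58 + 44.15·0.591314) = 0.7559.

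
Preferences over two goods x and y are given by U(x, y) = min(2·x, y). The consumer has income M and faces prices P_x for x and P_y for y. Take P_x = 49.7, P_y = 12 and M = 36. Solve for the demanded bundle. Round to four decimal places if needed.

Here 49.7 + 2·12 = 73.7, giving x* = 0.4885 and y* = 0.9769.

x* = 0.4885, y* = 0.9769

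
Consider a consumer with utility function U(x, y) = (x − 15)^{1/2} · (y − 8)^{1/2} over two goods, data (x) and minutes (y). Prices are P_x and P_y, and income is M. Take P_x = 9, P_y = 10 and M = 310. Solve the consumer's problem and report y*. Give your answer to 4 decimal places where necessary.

MRS = (y−8)/(x−15). Tangency with P_x/P_y gives y−8 = (P_x/P_y)·(x−15).
After buying the subsistence bundle (15, 8), a share 0.5 of the remaining income goes to x: x* = 15 + 0.5·(M − 15P_x − 8P_y)/P_x.
Discretionary income = 310 − 15·9 − 8·10 = 95; y* = 8 + 0.5·95/10 = 12.75.

y* = 12.75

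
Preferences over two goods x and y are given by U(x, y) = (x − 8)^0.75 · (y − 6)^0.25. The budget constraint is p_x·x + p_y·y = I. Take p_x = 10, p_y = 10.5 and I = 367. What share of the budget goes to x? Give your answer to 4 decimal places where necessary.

MRS = 3·(y−6)/(x−8). Tangency with p_x/p_y gives y−6 = (1/3)·(p_x/p_y)·(x−8).
After buying the subsistence bundle (8, 6), a share 0.75 of the remaining income goes to x: x* = 8 + 0.75·(I − 8p_x − 6p_y)/p_x.
Discretionary income = 367 − 8·10 − 6·10.5 = 224; x* = 8 + 0.75·224/10 = 24.8; y* = 6 + 0.25·224/10.5 = 11.3333.
Expenditure on x: 10·24.8 = 248; share = 0.6757.

share on x = 0.6757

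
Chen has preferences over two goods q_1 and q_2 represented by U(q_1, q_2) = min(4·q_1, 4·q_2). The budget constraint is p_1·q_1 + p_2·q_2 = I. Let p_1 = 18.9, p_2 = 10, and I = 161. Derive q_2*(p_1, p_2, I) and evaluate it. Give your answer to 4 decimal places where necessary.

q_2* = 5.5709

With perfect complements, no substitution: consume in ratio q_1:q_2 = 4:4.
Budget: p_1·q_1 + p_2·q_1 = I, so (4·p_1 + 4·p_2)·q_1 = 4·I.
Demand: q_1*(p_1,p_2,I) = 4·I/(4·p_1 + 4·p_2), q_2* = 4·I/(4·p_1 + 4·p_2).
Here 4·18.9 + 4·10 = 115.6, giving q_2* = 5.5709.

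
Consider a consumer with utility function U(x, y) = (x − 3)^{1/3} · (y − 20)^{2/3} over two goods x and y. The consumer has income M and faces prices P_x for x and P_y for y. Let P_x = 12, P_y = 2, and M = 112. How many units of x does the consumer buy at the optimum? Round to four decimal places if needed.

Let x' = x−3, y' = y−20. MRS = (1/2)·y'/x' = P_x/P_y.
Substituting into the budget: x* = 3 + 1/3·(M − 3·P_x − 20·P_y)/P_x, and y* = 20 + 2/3·(…)/P_y.
Discretionary income = 112 − 3·12 − 20·2 = 36; x* = 3 + 1/3·36/12 = 4.

x* = 4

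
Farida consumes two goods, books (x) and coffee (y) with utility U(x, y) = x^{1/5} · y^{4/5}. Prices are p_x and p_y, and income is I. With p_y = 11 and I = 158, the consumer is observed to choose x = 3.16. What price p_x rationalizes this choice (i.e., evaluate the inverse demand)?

The MRS is (1/4)·y/x. Set MRS = p_x/p_y.
So 0.2·p_y·y = 0.8·p_x·x; combined with the budget, a share 0.2 of income goes to x.
Demand: x*(p_x,p_y,I) = 0.2·I/p_x and y* = 0.8·I/p_y.
Set x* = 3.16 in the demand function and solve for p_x: p_x = 10.

p_x = 10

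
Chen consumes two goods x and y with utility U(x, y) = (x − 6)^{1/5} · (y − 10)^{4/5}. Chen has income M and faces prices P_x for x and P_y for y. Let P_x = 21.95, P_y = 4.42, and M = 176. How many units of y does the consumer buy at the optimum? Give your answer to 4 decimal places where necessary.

Let x' = x−6, y' = y−10. MRS = (1/4)·y'/x' = P_x/P_y.
After buying the subsistence bundle (6, 10), a share 0.2 of the remaining income goes to x: x* = 6 + 0.2·(M − 6P_x − 10P_y)/P_x.
Discretionary income = 176 − 6·21.95 − 10·4.42 = 0.1; y* = 10 + 0.8·0.1/4.42 = 10.0181.

y* = 10.0181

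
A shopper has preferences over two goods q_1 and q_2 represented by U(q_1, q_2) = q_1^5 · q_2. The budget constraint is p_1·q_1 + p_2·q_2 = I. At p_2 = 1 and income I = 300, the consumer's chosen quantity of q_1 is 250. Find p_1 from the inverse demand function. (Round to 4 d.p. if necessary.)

p_1 = 1

The MRS is 5·q_2/q_1. Set MRS = p_1/p_2.
Rearranging, p_2·q_2 = (1/5)·p_1·q_1. Substituting into the budget gives p_1·q_1·(1 + (1/5)) = I.
Demand: q_1*(p_1,p_2,I) = 5/6·I/p_1 and q_2* = 1/6·I/p_2.
Set q_1* = 250 in the demand function and solve for p_1: p_1 = 1.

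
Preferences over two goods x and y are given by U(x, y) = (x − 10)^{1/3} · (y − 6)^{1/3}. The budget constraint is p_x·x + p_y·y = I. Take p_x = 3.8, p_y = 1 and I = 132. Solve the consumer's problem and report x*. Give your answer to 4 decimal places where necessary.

MRS = (y−6)/(x−10). Tangency with p_x/p_y gives y−6 = (p_x/p_y)·(x−10).
After buying the subsistence bundle (10, 6), a share 0.5 of the remaining income goes to x: x* = 10 + 0.5·(I − 10p_x − 6p_y)/p_x.
Discretionary income = 132 − 10·3.8 − 6·1 = 88; x* = 10 + 0.5·88/3.8 = 21.5789.

x* = 21.5789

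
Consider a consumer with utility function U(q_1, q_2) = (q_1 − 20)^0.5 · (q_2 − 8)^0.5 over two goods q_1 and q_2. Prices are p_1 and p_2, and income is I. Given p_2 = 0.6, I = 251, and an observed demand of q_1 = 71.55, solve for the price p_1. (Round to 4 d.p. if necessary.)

This is Cobb-Douglas in (q_1−20, q_2−8): tangency gives 0.5·p_2·(q_2−8) = 0.5·p_1·(q_1−20).
After buying the subsistence bundle (20, 8), a share 0.5 of the remaining income goes to q_1: q_1* = 20 + 0.5·(I − 20p_1 − 8p_2)/p_1.
Set q_1* = 71.55 in the demand function and solve for p_1: p_1 = 2.

p_1 = 2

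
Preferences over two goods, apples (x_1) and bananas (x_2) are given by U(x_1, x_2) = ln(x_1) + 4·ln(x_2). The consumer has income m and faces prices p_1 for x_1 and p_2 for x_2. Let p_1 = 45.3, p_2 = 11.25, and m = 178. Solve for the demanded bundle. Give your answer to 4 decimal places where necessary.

The MRS is (1/4)·x_2/x_1. Set MRS = p_1/p_2.
Rearranging, p_2·x_2 = 4·p_1·x_1. Substituting into the budget gives p_1·x_1·(1 + 4) = m.
Demand: x_1*(p_1,p_2,m) = 0.2·m/p_1 and x_2* = 0.8·m/p_2.
At p_1=45.3, p_2=11.25, m=178: x_1* = 0.2·178/45.3 = 0.7859, x_2* = 12.6578.

x_1* = 0.7859, x_2* = 12.6578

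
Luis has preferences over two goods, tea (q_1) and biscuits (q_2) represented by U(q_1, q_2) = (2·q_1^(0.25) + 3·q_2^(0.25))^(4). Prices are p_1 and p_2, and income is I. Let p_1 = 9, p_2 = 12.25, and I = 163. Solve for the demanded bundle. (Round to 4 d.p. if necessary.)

q_1* = 7.1041, q_2* = 8.0868

Numerically q_2/q_1 = 1.138318, so q_1* = 163/(9 + 12.25·1.138318) = 7.1041 and q_2* = 1.138318·7.1041 = 8.0868.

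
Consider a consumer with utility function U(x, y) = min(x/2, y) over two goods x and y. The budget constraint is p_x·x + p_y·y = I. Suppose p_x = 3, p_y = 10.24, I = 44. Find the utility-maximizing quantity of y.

Demand: x*(p_x,p_y,I) = 2·I/(2·p_x + p_y), y* = I/(2·p_x + p_y).
Here 2·3 + 10.24 = 16.24, giving y* = 2.7094.

y* = 2.7094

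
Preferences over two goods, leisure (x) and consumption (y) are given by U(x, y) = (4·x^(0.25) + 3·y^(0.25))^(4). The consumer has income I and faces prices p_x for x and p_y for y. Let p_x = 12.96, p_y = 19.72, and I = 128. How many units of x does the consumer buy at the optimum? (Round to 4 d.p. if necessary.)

x* = 6.2021

MU_x ∝ 4·x^(-0.75), MU_y ∝ 3·y^(-0.75), so MRS = (4/3)·(y/x)^(0.75) = p_x/p_y.
Solve for the ratio: y/x = [(3/4)·p_x/p_y]^(4/3).
With the ratio pinned down, the budget gives x* = I/(p_x + p_y·(y/x)) and y* = (y/x)·x*.
Numerically y/x = 0.389355, so x* = 128/(12.96 + 19.72·0.389355) = 6.2021.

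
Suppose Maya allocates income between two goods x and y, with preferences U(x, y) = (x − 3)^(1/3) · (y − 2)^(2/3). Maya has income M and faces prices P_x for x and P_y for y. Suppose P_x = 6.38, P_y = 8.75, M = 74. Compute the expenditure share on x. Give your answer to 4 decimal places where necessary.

share on x = 0.4269

This is Cobb-Douglas in (x−3, y−2): tangency gives 1/3·P_y·(y−2) = 2/3·P_x·(x−3).
Substituting into the budget: x* = 3 + 1/3·(M − 3·P_x − 2·P_y)/P_x, and y* = 2 + 2/3·(…)/P_y.
Discretionary income = 74 − 3·6.38 − 2·8.75 = 37.36; x* = 3 + 1/3·37.36/6.38 = 4.9519; y* = 2 + 2/3·37.36/8.75 = 4.8465.
Expenditure on x: 6.38·4.9519 = 31.5933; share = 0.4269.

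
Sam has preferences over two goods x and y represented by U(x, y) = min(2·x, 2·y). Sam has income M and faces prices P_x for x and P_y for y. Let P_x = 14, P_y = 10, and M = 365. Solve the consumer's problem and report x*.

x* = 15.2083

Leontief preferences: the optimum is at the kink where x/2 = y/2, i.e. y = x.
Budget: P_x·x + P_y·x = M, so (2·P_x + 2·P_y)·x = 2·M.
Demand: x*(P_x,P_y,M) = 2·M/(2·P_x + 2·P_y), y* = 2·M/(2·P_x + 2·P_y).
Here 2·14 + 2·10 = 48, giving x* = 15.2083.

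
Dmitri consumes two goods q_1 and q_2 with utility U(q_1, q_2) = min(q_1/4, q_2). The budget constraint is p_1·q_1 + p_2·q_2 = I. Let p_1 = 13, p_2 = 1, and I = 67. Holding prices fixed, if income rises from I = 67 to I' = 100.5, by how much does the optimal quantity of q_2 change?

Δq_2* = 0.6321

With perfect complements, no substitution: consume in ratio q_1:q_2 = 4:1.
Budget: p_1·q_1 + p_2·(1/4)·q_1 = I, so (4·p_1 + p_2)·q_1 = 4·I.
Demand: q_1*(p_1,p_2,I) = 4·I/(4·p_1 + p_2), q_2* = I/(4·p_1 + p_2).
Here 4·13 + 1 = 53, giving q_2* = 1.2642.
At I' = 100.5: q_2* = 1.8962. Change: 1.8962 − 1.2642 = 0.6321.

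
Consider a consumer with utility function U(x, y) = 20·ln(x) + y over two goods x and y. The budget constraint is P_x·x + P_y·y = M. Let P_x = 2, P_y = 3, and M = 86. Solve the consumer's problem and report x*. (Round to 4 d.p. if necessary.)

So x*(P_x,P_y) = 20·P_y/P_x, independent of income; and y* = (M − 20·P_y)/P_y.
At the given prices: x* = 20·3/2 = 30.

x* = 30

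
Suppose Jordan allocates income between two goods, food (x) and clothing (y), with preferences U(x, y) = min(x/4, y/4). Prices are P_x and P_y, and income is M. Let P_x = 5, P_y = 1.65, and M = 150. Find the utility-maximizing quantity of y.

Here 4·5 + 4·1.65 = 26.6, giving y* = 22.5564.

y* = 22.5564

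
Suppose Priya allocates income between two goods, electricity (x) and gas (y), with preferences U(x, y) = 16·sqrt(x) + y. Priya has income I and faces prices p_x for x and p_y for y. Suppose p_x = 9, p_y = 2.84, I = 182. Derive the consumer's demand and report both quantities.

x* = 6.3728, y* = 43.889

Plugging in: x* = (8·2.84/9)² = 6.3728, y* = 43.889.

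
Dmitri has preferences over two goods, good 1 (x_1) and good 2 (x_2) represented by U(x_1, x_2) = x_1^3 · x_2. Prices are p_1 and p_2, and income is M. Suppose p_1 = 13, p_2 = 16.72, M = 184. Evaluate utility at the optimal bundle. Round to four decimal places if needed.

The MRS is 3·x_2/x_1. Set MRS = p_1/p_2.
So 3·p_2·x_2 = p_1·x_1; combined with the budget, a share 0.75 of income goes to x_1.
Demand: x_1*(p_1,p_2,M) = 0.75·M/p_1 and x_2* = 0.25·M/p_2.
At p_1=13, p_2=16.72, M=184: x_1* = 0.75·184/13 = 10.6154, x_2* = 2.7512.
Utility at the optimum: U(10.6154, 2.7512) = 3291.0067.

V = 3291.0067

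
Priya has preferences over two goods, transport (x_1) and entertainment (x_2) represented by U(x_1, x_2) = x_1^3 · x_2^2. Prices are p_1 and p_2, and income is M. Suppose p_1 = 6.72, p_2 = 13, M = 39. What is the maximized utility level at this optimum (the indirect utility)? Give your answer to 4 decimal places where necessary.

V = 60.7998

The MRS is (3/2)·x_2/x_1. Set MRS = p_1/p_2.
So 3·p_2·x_2 = 2·p_1·x_1; combined with the budget, a share 0.6 of income goes to x_1.
Demand: x_1*(p_1,p_2,M) = 0.6·M/p_1 and x_2* = 0.4·M/p_2.
At p_1=6.72, p_2=13, M=39: x_1* = 0.6·39/6.72 = 3.4821, x_2* = 1.2.
Utility at the optimum: U(3.4821, 1.2) = 60.7998.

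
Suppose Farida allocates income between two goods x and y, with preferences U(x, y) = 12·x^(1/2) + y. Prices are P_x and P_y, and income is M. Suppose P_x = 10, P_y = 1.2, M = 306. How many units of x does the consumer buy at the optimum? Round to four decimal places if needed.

Set MRS = P_x/P_y: 6·x^(−1/2) = P_x/P_y.
Solve: √x = 6·P_y/P_x, so x*(P_x,P_y) = (6·P_y/P_x)², and y* = (M − P_x·x*)/P_y.
Plugging in: x* = (6·1.2/10)² = 0.5184.

x* = 0.5184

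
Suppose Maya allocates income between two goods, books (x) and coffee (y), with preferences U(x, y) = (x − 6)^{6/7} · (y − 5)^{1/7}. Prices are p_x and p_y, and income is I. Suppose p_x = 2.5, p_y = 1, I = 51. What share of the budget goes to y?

share on y = 0.1849

Let x' = x−6, y' = y−5. MRS = 6·y'/x' = p_x/p_y.
Substituting into the budget: x* = 6 + 6/7·(I − 6·p_x − 5·p_y)/p_x, and y* = 5 + 1/7·(…)/p_y.
Discretionary income = 51 − 6·2.5 − 5·1 = 31; x* = 6 + 6/7·31/2.5 = 16.6286; y* = 5 + 1/7·31/1 = 9.4286.
Expenditure on y: 1·9.4286 = 9.4286; share = 0.1849.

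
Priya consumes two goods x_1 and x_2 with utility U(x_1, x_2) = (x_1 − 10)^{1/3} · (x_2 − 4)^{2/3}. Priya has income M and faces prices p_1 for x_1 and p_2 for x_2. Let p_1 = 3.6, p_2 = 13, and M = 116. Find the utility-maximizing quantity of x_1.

x_1* = 12.5926

Let x_1' = x_1−10, x_2' = x_2−4. MRS = (1/2)·x_2'/x_1' = p_1/p_2.
After buying the subsistence bundle (10, 4), a share 1/3 of the remaining income goes to x_1: x_1* = 10 + 1/3·(M − 10p_1 − 4p_2)/p_1.
Discretionary income = 116 − 10·3.6 − 4·13 = 28; x_1* = 10 + 1/3·28/3.6 = 12.5926.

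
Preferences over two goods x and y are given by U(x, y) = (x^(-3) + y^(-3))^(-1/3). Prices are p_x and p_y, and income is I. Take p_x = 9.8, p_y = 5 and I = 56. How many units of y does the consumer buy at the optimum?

y* = 4.2161

Substitute y = (y/x)·x into the budget: x* = I/(p_x + p_y·(y/x)).
Numerically y/x = 1.183216, so x* = 56/(9.8 + 5·1.183216) = 3.5632 and y* = 1.183216·3.5632 = 4.2161.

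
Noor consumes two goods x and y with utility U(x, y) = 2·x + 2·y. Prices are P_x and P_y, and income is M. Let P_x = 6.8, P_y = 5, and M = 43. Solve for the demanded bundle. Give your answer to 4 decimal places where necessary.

x* = 0, y* = 8.6

Linear utility — the consumer picks whichever good has higher MU/price: 2/6.8 = 0.2941 vs 2/5 = 0.4.
y gives more utility per dollar, so spend all income on y: y* = M/P_y, x* = 0.
Numerically: x* = 0, y* = 8.6.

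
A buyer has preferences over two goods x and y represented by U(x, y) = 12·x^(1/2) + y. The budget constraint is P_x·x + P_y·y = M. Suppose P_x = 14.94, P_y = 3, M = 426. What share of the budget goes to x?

Utility is quasi-linear in y; the FOC for x is 6/√x = P_x/P_y.
Solve: √x = 6·P_y/P_x, so x*(P_x,P_y) = (6·P_y/P_x)², and y* = (M − P_x·x*)/P_y.
Plugging in: x* = (6·3/14.94)² = 1.4516, y* = 134.7711.
Expenditure on x: 14.94·1.4516 = 21.6867; share = 0.0509.

share on x = 0.0509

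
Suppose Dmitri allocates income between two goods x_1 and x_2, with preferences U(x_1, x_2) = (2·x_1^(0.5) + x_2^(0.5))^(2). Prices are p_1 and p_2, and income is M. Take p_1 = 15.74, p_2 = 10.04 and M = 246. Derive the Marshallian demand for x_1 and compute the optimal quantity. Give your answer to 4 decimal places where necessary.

x_1* = 11.2283

Substitute x_2 = (x_2/x_1)·x_1 into the budget: x_1* = M/(p_1 + p_2·(x_2/x_1)).
Numerically x_2/x_1 = 0.614444, so x_1* = 246/(15.74 + 10.04·0.614444) = 11.2283.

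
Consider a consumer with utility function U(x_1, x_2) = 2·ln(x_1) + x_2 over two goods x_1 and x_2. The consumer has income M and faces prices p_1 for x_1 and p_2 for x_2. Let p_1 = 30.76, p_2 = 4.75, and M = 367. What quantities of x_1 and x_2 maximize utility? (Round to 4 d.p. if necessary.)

x_1* = 0.3088, x_2* = 75.2632

Set MRS = p_1/p_2: (2/x_1)/1 = p_1/p_2.
So x_1*(p_1,p_2) = 2·p_2/p_1, independent of income; and x_2* = (M − 2·p_2)/p_2.
At the given prices: x_1* = 2·4.75/30.76 = 0.3088, and x_2* = 75.2632.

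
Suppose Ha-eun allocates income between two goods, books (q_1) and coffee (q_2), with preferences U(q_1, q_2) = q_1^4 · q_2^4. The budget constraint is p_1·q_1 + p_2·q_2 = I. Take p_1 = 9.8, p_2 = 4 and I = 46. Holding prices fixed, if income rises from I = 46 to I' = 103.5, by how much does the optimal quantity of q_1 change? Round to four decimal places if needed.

Δq_1* = 2.9337

Tangency: MRS = q_2/q_1 = p_1/p_2.
Rearranging, p_2·q_2 = p_1·q_1. Substituting into the budget gives p_1·q_1·(1 + 1) = I.
Demand: q_1*(p_1,p_2,I) = 0.5·I/p_1 and q_2* = 0.5·I/p_2.
At p_1=9.8, p_2=4, I=46: q_1* = 0.5·46/9.8 = 2.3469.
At I' = 103.5: q_1* = 5.2806. Change: 5.2806 − 2.3469 = 2.9337.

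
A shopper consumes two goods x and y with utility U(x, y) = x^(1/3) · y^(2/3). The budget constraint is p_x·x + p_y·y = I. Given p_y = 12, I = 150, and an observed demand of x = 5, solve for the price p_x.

p_x = 10

MU_x/MU_y = (1/3·y)/(2/3·x); tangency sets this equal to p_x/p_y.
So 1/3·p_y·y = 2/3·p_x·x; combined with the budget, a share 1/3 of income goes to x.
Demand: x*(p_x,p_y,I) = 1/3·I/p_x and y* = 2/3·I/p_y.
Set x* = 5 in the demand function and solve for p_x: p_x = 10.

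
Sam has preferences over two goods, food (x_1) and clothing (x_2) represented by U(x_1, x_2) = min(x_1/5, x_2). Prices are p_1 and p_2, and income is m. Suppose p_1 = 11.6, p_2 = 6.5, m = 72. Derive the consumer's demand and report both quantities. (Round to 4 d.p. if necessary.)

Leontief preferences: the optimum is at the kink where x_1/5 = x_2/1, i.e. x_2 = (1/5)·x_1.
Budget: p_1·x_1 + p_2·(1/5)·x_1 = m, so (5·p_1 + p_2)·x_1 = 5·m.
Demand: x_1*(p_1,p_2,m) = 5·m/(5·p_1 + p_2), x_2* = m/(5·p_1 + p_2).
Here 5·11.6 + 6.5 = 64.5, giving x_1* = 5.5814 and x_2* = 1.1163.

x_1* = 5.5814, x_2* = 1.1163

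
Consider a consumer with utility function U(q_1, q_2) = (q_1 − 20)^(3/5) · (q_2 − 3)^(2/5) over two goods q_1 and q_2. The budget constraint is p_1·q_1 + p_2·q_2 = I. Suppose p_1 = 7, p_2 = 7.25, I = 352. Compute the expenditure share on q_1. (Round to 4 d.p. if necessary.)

MRS = (3/2)·(q_2−3)/(q_1−20). Tangency with p_1/p_2 gives q_2−3 = (2/3)·(p_1/p_2)·(q_1−20).
After buying the subsistence bundle (20, 3), a share 0.6 of the remaining income goes to q_1: q_1* = 20 + 0.6·(I − 20p_1 − 3p_2)/p_1.
Discretionary income = 352 − 20·7 − 3·7.25 = 190.25; q_1* = 20 + 0.6·190.25/7 = 36.3071; q_2* = 3 + 0.4·190.25/7.25 = 13.4966.
Expenditure on q_1: 7·36.3071 = 254.15; share = 0.722.

share on q_1 = 0.722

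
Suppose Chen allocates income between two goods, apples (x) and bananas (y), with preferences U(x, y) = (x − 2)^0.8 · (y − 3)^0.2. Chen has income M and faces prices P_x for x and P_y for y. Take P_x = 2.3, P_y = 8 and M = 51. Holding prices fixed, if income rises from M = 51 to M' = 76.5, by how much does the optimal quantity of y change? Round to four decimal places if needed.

Δy* = 0.6375

MRS = 4·(y−3)/(x−2). Tangency with P_x/P_y gives y−3 = (1/4)·(P_x/P_y)·(x−2).
After buying the subsistence bundle (2, 3), a share 0.8 of the remaining income goes to x: x* = 2 + 0.8·(M − 2P_x − 3P_y)/P_x.
Discretionary income = 51 − 2·2.3 − 3·8 = 22.4; y* = 3 + 0.2·22.4/8 = 3.56.
At M' = 76.5: y* = 4.1975. Change: 4.1975 − 3.56 = 0.6375.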